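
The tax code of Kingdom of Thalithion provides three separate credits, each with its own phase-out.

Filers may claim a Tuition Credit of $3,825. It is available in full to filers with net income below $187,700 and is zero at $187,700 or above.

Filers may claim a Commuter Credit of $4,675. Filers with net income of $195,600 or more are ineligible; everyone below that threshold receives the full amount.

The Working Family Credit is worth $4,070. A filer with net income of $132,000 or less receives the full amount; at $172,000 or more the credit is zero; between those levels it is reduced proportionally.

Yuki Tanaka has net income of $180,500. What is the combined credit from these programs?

Tuition Credit: $180,500 is below the $187,700 cutoff, so the full $3,825 applies.
Commuter Credit: $180,500 is below the $195,600 cutoff, so the full $4,675 applies.
Working Family Credit: $180,500 is at or above $172,000, so the credit is $0.
Total: $3,825 + $4,675 + $0 = $8,500.

$8,500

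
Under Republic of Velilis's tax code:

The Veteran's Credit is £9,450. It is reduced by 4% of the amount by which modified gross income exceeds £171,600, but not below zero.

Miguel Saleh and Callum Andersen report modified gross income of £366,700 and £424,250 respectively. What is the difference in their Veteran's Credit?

Miguel (£366,700): Veteran's Credit: 4% of the £195,100 excess over £171,600 is £7,804; credit = £9,450 − £7,804 = £1,646.
Callum (£424,250): Veteran's Credit: 4% of the £252,650 excess over £171,600 is £10,106 ≥ base, so the credit is £0.
Difference: |£1,646 − £0| = £1,646.

£1,646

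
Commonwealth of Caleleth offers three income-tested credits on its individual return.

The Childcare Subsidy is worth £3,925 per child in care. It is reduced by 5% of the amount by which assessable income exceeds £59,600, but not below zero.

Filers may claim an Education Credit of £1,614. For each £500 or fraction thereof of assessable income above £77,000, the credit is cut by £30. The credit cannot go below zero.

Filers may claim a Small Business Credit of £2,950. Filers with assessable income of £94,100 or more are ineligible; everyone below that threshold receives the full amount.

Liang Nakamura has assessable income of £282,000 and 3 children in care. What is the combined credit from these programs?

Childcare Subsidy: base = 3 × £3,925 = £11,775. 5% of the £222,400 excess over £59,600 is £11,120; credit = £11,775 − £11,120 = £655.
Education Credit: income exceeds £77,000 by £205,000 → 410 increments × £30 = £12,300 ≥ base, so the credit is £0.
Small Business Credit: £282,000 meets or exceeds the £94,100 cutoff, so the credit is £0.
Total: £655 + £0 + £0 = £655.

£655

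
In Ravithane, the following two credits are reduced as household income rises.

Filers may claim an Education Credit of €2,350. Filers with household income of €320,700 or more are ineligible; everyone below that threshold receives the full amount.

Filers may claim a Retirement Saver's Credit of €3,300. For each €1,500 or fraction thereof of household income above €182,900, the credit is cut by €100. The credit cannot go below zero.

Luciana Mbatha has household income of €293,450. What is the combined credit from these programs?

€2,350

Education Credit: €293,450 is below the €320,700 cutoff, so the full €2,350 applies.
Retirement Saver's Credit: income exceeds €182,900 by €110,550 → 74 increments × €100 = €7,400 ≥ base, so the credit is €0.
Total: €2,350 + €0 = €2,350.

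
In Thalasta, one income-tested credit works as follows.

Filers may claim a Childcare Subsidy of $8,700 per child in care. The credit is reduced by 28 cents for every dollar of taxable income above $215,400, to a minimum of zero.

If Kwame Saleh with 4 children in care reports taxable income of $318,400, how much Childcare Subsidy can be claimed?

Childcare Subsidy: base = 4 × $8,700 = $34,800. 28% of the $103,000 excess over $215,400 is $28,840; credit = $34,800 − $28,840 = $5,960.

$5,960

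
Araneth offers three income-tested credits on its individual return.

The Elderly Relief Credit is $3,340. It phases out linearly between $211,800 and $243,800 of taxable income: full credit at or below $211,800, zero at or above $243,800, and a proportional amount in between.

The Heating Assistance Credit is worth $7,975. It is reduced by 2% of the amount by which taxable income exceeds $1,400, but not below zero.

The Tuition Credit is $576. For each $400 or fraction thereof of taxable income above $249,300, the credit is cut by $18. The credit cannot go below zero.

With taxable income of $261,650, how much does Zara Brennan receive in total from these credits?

Elderly Relief Credit: $261,650 is at or above $243,800, so the credit is $0.
Heating Assistance Credit: 2% of the $260,250 excess over $1,400 is $5,205; credit = $7,975 − $5,205 = $2,770.
Tuition Credit: income exceeds $249,300 by $12,350, which is 31 full-or-partial $400 increments; reduction = 31 × $18 = $558, leaving $18.
Total: $0 + $2,770 + $18 = $2,788.

$2,788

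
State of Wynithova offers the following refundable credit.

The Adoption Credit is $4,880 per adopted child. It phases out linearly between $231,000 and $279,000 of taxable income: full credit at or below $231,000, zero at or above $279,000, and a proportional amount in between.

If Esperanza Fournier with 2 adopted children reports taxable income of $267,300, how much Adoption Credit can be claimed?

Adoption Credit: base = 2 × $4,880 = $9,760. $267,300 is $36,300 into a $48,000 phase-out range, leaving 11,700/48,000 of the credit: $9,760 × 11,700/48,000 = $2,379.

$2,379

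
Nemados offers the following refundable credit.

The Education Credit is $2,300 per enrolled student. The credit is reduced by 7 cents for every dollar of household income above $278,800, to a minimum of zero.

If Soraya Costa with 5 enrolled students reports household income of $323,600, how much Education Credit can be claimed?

$8,364

Education Credit: base = 5 × $2,300 = $11,500. 7% of the $44,800 excess over $278,800 is $3,136; credit = $11,500 − $3,136 = $8,364.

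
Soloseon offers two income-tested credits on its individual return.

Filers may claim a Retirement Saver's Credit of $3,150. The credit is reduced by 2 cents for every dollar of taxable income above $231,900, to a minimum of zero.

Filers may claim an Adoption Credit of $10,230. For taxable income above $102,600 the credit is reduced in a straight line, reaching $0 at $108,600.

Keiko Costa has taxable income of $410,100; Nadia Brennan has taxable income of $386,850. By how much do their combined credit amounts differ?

$51

Keiko ($410,100): Retirement Saver's Credit: 2% of the $178,200 excess over $231,900 is $3,564 ≥ base, so the credit is $0. Adoption Credit: $410,100 is at or above $108,600, so the credit is $0. total $0 + $0 = $0
Nadia ($386,850): Retirement Saver's Credit: 2% of the $154,950 excess over $231,900 is $3,099; credit = $3,150 − $3,099 = $51. Adoption Credit: $386,850 is at or above $108,600, so the credit is $0. total $51 + $0 = $51
Difference: |$0 − $51| = $51.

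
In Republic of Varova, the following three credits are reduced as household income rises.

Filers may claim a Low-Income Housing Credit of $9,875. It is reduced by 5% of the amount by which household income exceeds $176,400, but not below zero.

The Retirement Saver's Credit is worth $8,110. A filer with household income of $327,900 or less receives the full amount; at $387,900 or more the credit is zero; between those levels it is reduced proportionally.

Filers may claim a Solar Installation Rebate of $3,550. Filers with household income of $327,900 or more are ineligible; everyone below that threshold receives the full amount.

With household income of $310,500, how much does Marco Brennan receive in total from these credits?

$14,830

Low-Income Housing Credit: 5% of the $134,100 excess over $176,400 is $6,705; credit = $9,875 − $6,705 = $3,170.
Retirement Saver's Credit: $310,500 is at or below the $327,900 threshold, so the full $8,110 applies.
Solar Installation Rebate: $310,500 is below the $327,900 cutoff, so the full $3,550 applies.
Total: $3,170 + $8,110 + $3,550 = $14,830.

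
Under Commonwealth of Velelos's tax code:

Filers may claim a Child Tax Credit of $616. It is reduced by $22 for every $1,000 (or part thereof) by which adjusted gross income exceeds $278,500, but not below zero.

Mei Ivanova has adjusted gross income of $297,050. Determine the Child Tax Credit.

$198

Child Tax Credit: income exceeds $278,500 by $18,550, which is 19 full-or-partial $1,000 increments; reduction = 19 × $22 = $418, leaving $198.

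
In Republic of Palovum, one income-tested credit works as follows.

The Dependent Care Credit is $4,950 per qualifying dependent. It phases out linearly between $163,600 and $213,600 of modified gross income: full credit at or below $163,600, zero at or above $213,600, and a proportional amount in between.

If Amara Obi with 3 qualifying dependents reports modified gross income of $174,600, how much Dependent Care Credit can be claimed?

Dependent Care Credit: base = 3 × $4,950 = $14,850. $174,600 is $11,000 into a $50,000 phase-out range, leaving 39,000/50,000 of the credit: $14,850 × 39,000/50,000 = $11,583.

$11,583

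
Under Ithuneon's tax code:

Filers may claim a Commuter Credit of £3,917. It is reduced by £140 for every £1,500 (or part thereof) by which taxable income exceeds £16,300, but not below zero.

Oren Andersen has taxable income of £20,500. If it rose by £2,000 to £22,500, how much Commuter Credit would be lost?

At £20,500 — income exceeds £16,300 by £4,200, which is 3 full-or-partial £1,500 increments; reduction = 3 × £140 = £420, leaving £3,497.
At £22,500 — income exceeds £16,300 by £6,200, which is 5 full-or-partial £1,500 increments; reduction = 5 × £140 = £700, leaving £3,217.
Lost: £3,497 − £3,217 = £280.

£280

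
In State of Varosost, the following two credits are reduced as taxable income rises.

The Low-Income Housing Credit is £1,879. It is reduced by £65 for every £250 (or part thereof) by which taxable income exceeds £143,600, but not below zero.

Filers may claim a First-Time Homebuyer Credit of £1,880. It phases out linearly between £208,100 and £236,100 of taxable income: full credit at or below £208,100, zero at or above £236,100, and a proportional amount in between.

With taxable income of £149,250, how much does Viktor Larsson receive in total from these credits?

Low-Income Housing Credit: income exceeds £143,600 by £5,650, which is 23 full-or-partial £250 increments; reduction = 23 × £65 = £1,495, leaving £384.
First-Time Homebuyer Credit: £149,250 is at or below the £208,100 threshold, so the full £1,880 applies.
Total: £384 + £1,880 = £2,264.

£2,264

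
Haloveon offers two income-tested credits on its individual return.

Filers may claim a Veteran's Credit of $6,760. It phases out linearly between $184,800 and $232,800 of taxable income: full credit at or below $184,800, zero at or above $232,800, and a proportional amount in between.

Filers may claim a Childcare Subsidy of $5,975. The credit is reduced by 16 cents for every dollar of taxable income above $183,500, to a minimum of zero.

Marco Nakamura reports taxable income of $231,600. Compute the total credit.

Veteran's Credit: $231,600 is $46,800 into a $48,000 phase-out range, leaving 1,200/48,000 of the credit: $6,760 × 1,200/48,000 = $169.
Childcare Subsidy: 16% of the $48,100 excess over $183,500 is $7,696 ≥ base, so the credit is $0.
Total: $169 + $0 = $169.

$169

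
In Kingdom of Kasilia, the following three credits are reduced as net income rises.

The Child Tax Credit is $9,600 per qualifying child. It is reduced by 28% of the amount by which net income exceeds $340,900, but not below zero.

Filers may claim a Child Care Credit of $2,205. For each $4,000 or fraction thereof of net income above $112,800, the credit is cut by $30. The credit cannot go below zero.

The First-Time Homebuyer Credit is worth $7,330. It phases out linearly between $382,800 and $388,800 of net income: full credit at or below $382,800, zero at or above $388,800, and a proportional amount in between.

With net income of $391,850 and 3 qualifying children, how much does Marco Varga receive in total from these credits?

Child Tax Credit: base = 3 × $9,600 = $28,800. 28% of the $50,950 excess over $340,900 is $14,266; credit = $28,800 − $14,266 = $14,534.
Child Care Credit: income exceeds $112,800 by $279,050, which is 70 full-or-partial $4,000 increments; reduction = 70 × $30 = $2,100, leaving $105.
First-Time Homebuyer Credit: $391,850 is at or above $388,800, so the credit is $0.
Total: $14,534 + $105 + $0 = $14,639.

$14,639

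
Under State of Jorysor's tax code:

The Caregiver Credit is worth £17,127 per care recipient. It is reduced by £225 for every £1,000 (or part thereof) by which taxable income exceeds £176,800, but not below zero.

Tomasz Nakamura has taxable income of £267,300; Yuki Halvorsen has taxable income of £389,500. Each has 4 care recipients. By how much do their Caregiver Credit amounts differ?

Tomasz (£267,300): Caregiver Credit: base = 4 × £17,127 = £68,508. income exceeds £176,800 by £90,500, which is 91 full-or-partial £1,000 increments; reduction = 91 × £225 = £20,475, leaving £48,033.
Yuki (£389,500): Caregiver Credit: base = 4 × £17,127 = £68,508. income exceeds £176,800 by £212,700, which is 213 full-or-partial £1,000 increments; reduction = 213 × £225 = £47,925, leaving £20,583.
Difference: |£48,033 − £20,583| = £27,450.

£27,450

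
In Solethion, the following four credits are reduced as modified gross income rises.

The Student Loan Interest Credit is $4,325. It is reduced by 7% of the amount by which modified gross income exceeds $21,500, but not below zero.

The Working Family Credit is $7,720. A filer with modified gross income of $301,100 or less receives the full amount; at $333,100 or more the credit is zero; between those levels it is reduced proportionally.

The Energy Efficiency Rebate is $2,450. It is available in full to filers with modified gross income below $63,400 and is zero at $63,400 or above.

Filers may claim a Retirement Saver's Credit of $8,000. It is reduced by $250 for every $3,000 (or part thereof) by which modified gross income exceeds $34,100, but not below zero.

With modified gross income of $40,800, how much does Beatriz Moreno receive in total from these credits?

Student Loan Interest Credit: 7% of the $19,300 excess over $21,500 is $1,351; credit = $4,325 − $1,351 = $2,974.
Working Family Credit: $40,800 is at or below the $301,100 threshold, so the full $7,720 applies.
Energy Efficiency Rebate: $40,800 is below the $63,400 cutoff, so the full $2,450 applies.
Retirement Saver's Credit: income exceeds $34,100 by $6,700, which is 3 full-or-partial $3,000 increments; reduction = 3 × $250 = $750, leaving $7,250.
Total: $2,974 + $7,720 + $2,450 + $7,250 = $20,394.

$20,394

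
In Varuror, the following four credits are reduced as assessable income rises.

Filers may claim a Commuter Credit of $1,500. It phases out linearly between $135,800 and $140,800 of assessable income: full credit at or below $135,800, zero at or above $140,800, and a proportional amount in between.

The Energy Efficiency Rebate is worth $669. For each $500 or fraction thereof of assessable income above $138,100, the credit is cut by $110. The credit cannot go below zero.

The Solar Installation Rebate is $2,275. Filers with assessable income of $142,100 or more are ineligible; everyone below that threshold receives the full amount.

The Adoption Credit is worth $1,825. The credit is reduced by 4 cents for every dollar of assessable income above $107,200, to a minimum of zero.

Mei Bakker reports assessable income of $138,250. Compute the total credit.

Commuter Credit: $138,250 is $2,450 into a $5,000 phase-out range, leaving 2,550/5,000 of the credit: $1,500 × 2,550/5,000 = $765.
Energy Efficiency Rebate: income exceeds $138,100 by $150, which is 1 full-or-partial $500 increment; reduction = 1 × $110 = $110, leaving $559.
Solar Installation Rebate: $138,250 is below the $142,100 cutoff, so the full $2,275 applies.
Adoption Credit: 4% of the $31,050 excess over $107,200 is $1,242; credit = $1,825 − $1,242 = $583.
Total: $765 + $559 + $2,275 + $583 = $4,182.

$4,182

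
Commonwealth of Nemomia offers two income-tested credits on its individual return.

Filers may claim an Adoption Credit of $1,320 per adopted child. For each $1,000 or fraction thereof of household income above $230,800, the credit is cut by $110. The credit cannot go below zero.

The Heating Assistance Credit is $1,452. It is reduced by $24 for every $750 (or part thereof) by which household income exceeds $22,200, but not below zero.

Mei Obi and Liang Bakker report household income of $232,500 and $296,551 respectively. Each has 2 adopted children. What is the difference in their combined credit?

$2,420

Mei ($232,500): Adoption Credit: base = 2 × $1,320 = $2,640. income exceeds $230,800 by $1,700, which is 2 full-or-partial $1,000 increments; reduction = 2 × $110 = $220, leaving $2,420. Heating Assistance Credit: income exceeds $22,200 by $210,300 → 281 increments × $24 = $6,744 ≥ base, so the credit is $0. total $2,420 + $0 = $2,420
Liang ($296,551): Adoption Credit: base = 2 × $1,320 = $2,640. income exceeds $230,800 by $65,751 → 66 increments × $110 = $7,260 ≥ base, so the credit is $0. Heating Assistance Credit: income exceeds $22,200 by $274,351 → 366 increments × $24 = $8,784 ≥ base, so the credit is $0. total $0 + $0 = $0
Difference: |$2,420 − $0| = $2,420.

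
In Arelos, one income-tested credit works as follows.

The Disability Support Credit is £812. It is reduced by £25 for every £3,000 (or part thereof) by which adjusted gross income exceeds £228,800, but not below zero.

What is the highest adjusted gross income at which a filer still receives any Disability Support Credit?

£324,800

After 32 increments the reduction is 32 × £25 = £800, leaving £12; one more increment wipes it out. Increment 32 ends at excess 32 × £3,000 = £96,000, so the highest qualifying income is £228,800 + £96,000 = £324,800.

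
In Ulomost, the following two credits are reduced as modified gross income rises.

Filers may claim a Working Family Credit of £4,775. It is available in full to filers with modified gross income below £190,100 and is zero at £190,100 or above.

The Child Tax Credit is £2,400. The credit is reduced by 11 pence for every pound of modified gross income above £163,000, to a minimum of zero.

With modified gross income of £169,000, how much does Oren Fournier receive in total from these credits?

Working Family Credit: £169,000 is below the £190,100 cutoff, so the full £4,775 applies.
Child Tax Credit: 11% of the £6,000 excess over £163,000 is £660; credit = £2,400 − £660 = £1,740.
Total: £4,775 + £1,740 = £6,515.

£6,515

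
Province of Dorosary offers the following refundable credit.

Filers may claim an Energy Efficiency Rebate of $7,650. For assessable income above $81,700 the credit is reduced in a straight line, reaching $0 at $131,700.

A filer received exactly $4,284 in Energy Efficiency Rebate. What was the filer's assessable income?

$4,284 is 4,284/7,650 of the full $7,650, so 3,366/7,650 of the $50,000 range has been used: income = $81,700 + $50,000 × 3,366/7,650 = $103,700.

$103,700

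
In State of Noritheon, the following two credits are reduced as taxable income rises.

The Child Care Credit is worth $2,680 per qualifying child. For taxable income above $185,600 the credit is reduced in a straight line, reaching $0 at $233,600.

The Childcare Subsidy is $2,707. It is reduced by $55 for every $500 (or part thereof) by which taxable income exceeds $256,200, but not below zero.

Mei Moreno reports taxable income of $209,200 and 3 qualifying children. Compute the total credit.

Child Care Credit: base = 3 × $2,680 = $8,040. $209,200 is $23,600 into a $48,000 phase-out range, leaving 24,400/48,000 of the credit: $8,040 × 24,400/48,000 = $4,087.
Childcare Subsidy: $209,200 is at or below the $256,200 threshold, so the full $2,707 applies.
Total: $4,087 + $2,707 = $6,794.

$6,794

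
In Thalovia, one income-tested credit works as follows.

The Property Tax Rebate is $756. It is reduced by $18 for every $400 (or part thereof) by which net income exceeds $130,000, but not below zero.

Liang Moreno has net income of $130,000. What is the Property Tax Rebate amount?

Property Tax Rebate: $130,000 is at or below the $130,000 threshold, so the full $756 applies.

$756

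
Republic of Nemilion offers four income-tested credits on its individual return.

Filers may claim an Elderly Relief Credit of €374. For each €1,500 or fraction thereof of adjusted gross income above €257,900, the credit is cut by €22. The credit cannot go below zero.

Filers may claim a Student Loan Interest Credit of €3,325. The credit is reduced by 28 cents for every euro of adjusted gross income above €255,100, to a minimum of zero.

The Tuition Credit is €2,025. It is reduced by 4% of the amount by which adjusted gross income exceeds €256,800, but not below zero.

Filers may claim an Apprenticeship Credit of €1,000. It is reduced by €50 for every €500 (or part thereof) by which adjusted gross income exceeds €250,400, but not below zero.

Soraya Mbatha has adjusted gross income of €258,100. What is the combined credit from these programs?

Elderly Relief Credit: income exceeds €257,900 by €200, which is 1 full-or-partial €1,500 increment; reduction = 1 × €22 = €22, leaving €352.
Student Loan Interest Credit: 28% of the €3,000 excess over €255,100 is €840; credit = €3,325 − €840 = €2,485.
Tuition Credit: 4% of the €1,300 excess over €256,800 is €52; credit = €2,025 − €52 = €1,973.
Apprenticeship Credit: income exceeds €250,400 by €7,700, which is 16 full-or-partial €500 increments; reduction = 16 × €50 = €800, leaving €200.
Total: €352 + €2,485 + €1,973 + €200 = €5,010.

€5,010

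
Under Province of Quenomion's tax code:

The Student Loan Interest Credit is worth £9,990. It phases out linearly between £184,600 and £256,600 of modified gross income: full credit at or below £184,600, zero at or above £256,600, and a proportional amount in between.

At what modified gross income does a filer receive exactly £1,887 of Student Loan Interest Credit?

£243,000

£1,887 is 1,887/9,990 of the full £9,990, so 8,103/9,990 of the £72,000 range has been used: income = £184,600 + £72,000 × 8,103/9,990 = £243,000.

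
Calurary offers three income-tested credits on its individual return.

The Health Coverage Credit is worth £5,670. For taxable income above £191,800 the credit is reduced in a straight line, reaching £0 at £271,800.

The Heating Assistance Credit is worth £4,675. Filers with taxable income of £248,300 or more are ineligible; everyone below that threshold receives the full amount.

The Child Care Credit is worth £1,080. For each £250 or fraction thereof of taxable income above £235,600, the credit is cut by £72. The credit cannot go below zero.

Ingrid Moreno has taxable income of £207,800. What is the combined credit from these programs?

£10,291

Health Coverage Credit: £207,800 is £16,000 into a £80,000 phase-out range, leaving 64,000/80,000 of the credit: £5,670 × 64,000/80,000 = £4,536.
Heating Assistance Credit: £207,800 is below the £248,300 cutoff, so the full £4,675 applies.
Child Care Credit: £207,800 is at or below the £235,600 threshold, so the full £1,080 applies.
Total: £4,536 + £4,675 + £1,080 = £10,291.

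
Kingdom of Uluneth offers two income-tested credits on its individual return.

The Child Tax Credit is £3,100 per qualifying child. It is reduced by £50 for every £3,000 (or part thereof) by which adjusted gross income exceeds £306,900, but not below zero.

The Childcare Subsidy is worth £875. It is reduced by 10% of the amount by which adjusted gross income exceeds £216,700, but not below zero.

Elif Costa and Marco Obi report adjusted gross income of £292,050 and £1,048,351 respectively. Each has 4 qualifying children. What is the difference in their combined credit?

Elif (£292,050): Child Tax Credit: base = 4 × £3,100 = £12,400. £292,050 is at or below the £306,900 threshold, so the full £12,400 applies. Childcare Subsidy: 10% of the £75,350 excess over £216,700 is £7,535 ≥ base, so the credit is £0. total £12,400 + £0 = £12,400
Marco (£1,048,351): Child Tax Credit: base = 4 × £3,100 = £12,400. income exceeds £306,900 by £741,451 → 248 increments × £50 = £12,400 ≥ base, so the credit is £0. Childcare Subsidy: 10% of the £831,651 excess over £216,700 is £83,165.10 ≥ base, so the credit is £0. total £0 + £0 = £0
Difference: |£12,400 − £0| = £12,400.

£12,400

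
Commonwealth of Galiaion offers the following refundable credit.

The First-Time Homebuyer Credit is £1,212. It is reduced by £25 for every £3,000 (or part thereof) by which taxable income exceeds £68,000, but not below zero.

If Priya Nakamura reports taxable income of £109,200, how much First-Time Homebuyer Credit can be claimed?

£862

First-Time Homebuyer Credit: income exceeds £68,000 by £41,200, which is 14 full-or-partial £3,000 increments; reduction = 14 × £25 = £350, leaving £862.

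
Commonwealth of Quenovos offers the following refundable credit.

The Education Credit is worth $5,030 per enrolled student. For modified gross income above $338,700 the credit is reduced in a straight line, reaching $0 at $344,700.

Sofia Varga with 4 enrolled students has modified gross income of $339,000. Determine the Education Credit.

Education Credit: base = 4 × $5,030 = $20,120. $339,000 is $300 into a $6,000 phase-out range, leaving 5,700/6,000 of the credit: $20,120 × 5,700/6,000 = $19,114.

$19,114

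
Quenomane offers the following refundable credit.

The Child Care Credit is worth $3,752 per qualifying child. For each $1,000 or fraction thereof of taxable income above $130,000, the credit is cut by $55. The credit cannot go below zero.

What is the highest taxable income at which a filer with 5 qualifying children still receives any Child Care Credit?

$471,000

Full credit = 5 × $3,752 = $18,760.
After 341 increments the reduction is 341 × $55 = $18,755, leaving $5; one more increment wipes it out. Increment 341 ends at excess 341 × $1,000 = $341,000, so the highest qualifying income is $130,000 + $341,000 = $471,000.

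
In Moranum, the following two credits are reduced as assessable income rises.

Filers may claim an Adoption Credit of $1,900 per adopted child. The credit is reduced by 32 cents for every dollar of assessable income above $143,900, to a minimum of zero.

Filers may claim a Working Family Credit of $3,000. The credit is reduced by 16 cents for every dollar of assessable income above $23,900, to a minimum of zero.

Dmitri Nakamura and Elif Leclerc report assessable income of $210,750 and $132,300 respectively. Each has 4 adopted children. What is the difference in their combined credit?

Dmitri ($210,750): Adoption Credit: base = 4 × $1,900 = $7,600. 32% of the $66,850 excess over $143,900 is $21,392 ≥ base, so the credit is $0. Working Family Credit: 16% of the $186,850 excess over $23,900 is $29,896 ≥ base, so the credit is $0. total $0 + $0 = $0
Elif ($132,300): Adoption Credit: base = 4 × $1,900 = $7,600. $132,300 is at or below the $143,900 threshold, so the full $7,600 applies. Working Family Credit: 16% of the $108,400 excess over $23,900 is $17,344 ≥ base, so the credit is $0. total $7,600 + $0 = $7,600
Difference: |$0 − $7,600| = $7,600.

$7,600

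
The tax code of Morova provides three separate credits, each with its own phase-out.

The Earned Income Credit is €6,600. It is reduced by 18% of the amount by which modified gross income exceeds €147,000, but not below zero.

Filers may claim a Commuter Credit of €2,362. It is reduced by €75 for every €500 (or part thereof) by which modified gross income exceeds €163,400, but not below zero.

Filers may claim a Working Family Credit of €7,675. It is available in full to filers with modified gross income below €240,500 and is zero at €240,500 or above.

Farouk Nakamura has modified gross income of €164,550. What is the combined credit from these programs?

€13,253

Earned Income Credit: 18% of the €17,550 excess over €147,000 is €3,159; credit = €6,600 − €3,159 = €3,441.
Commuter Credit: income exceeds €163,400 by €1,150, which is 3 full-or-partial €500 increments; reduction = 3 × €75 = €225, leaving €2,137.
Working Family Credit: €164,550 is below the €240,500 cutoff, so the full €7,675 applies.
Total: €3,441 + €2,137 + €7,675 = €13,253.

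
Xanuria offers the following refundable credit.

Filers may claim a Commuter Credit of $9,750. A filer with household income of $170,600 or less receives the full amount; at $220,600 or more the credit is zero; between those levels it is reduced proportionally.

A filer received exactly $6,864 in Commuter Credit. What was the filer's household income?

$6,864 is 6,864/9,750 of the full $9,750, so 2,886/9,750 of the $50,000 range has been used: income = $170,600 + $50,000 × 2,886/9,750 = $185,400.

$185,400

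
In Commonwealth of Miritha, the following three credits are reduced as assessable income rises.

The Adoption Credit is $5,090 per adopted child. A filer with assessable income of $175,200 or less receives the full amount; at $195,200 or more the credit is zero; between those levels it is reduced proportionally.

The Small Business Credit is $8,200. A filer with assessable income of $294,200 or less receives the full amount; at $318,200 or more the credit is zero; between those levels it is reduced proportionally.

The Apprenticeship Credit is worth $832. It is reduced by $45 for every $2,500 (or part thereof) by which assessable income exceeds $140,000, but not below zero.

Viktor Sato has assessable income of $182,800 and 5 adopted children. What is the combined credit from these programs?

$24,001

Adoption Credit: base = 5 × $5,090 = $25,450. $182,800 is $7,600 into a $20,000 phase-out range, leaving 12,400/20,000 of the credit: $25,450 × 12,400/20,000 = $15,779.
Small Business Credit: $182,800 is at or below the $294,200 threshold, so the full $8,200 applies.
Apprenticeship Credit: income exceeds $140,000 by $42,800, which is 18 full-or-partial $2,500 increments; reduction = 18 × $45 = $810, leaving $22.
Total: $15,779 + $8,200 + $22 = $24,001.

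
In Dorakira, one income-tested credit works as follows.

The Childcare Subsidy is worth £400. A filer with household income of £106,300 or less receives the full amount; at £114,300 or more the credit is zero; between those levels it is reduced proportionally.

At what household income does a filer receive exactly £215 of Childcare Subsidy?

£215 is 215/400 of the full £400, so 185/400 of the £8,000 range has been used: income = £106,300 + £8,000 × 185/400 = £110,000.

£110,000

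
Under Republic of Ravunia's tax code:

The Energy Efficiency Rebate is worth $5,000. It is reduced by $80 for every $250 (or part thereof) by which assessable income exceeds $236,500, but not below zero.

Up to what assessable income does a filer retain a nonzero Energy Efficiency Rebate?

After 62 increments the reduction is 62 × $80 = $4,960, leaving $40; one more increment wipes it out. Increment 62 ends at excess 62 × $250 = $15,500, so the highest qualifying income is $236,500 + $15,500 = $252,000.

$252,000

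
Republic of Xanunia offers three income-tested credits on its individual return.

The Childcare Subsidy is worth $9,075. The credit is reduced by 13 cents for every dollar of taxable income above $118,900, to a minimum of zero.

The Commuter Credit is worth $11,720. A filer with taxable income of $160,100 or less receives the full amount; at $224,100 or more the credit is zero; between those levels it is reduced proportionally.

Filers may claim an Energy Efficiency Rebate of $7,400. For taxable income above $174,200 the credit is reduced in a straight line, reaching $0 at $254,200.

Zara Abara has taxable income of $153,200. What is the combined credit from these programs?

Childcare Subsidy: 13% of the $34,300 excess over $118,900 is $4,459; credit = $9,075 − $4,459 = $4,616.
Commuter Credit: $153,200 is at or below the $160,100 threshold, so the full $11,720 applies.
Energy Efficiency Rebate: $153,200 is at or below the $174,200 threshold, so the full $7,400 applies.
Total: $4,616 + $11,720 + $7,400 = $23,736.

$23,736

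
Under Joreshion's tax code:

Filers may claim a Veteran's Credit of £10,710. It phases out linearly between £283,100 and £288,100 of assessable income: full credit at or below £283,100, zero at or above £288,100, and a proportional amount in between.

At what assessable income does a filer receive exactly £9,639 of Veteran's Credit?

£283,600

£9,639 is 9,639/10,710 of the full £10,710, so 1,071/10,710 of the £5,000 range has been used: income = £283,100 + £5,000 × 1,071/10,710 = £283,600.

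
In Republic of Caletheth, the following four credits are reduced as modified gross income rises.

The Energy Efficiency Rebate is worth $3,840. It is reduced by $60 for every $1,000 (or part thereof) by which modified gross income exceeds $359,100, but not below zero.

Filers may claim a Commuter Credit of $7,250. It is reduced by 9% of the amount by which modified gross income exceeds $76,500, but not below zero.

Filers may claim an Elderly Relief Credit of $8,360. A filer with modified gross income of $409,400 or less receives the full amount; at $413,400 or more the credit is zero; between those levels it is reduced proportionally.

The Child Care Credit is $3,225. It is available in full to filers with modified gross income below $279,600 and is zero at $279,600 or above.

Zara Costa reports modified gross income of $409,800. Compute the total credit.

$8,304

Energy Efficiency Rebate: income exceeds $359,100 by $50,700, which is 51 full-or-partial $1,000 increments; reduction = 51 × $60 = $3,060, leaving $780.
Commuter Credit: 9% of the $333,300 excess over $76,500 is $29,997 ≥ base, so the credit is $0.
Elderly Relief Credit: $409,800 is $400 into a $4,000 phase-out range, leaving 3,600/4,000 of the credit: $8,360 × 3,600/4,000 = $7,524.
Child Care Credit: $409,800 meets or exceeds the $279,600 cutoff, so the credit is $0.
Total: $780 + $0 + $7,524 + $0 = $8,304.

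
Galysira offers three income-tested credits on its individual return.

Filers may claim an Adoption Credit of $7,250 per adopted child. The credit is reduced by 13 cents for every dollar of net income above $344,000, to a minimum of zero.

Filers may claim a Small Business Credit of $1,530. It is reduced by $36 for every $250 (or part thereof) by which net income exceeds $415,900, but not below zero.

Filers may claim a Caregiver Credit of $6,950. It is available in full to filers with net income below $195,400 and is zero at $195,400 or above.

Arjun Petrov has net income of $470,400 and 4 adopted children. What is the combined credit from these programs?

$12,568

Adoption Credit: base = 4 × $7,250 = $29,000. 13% of the $126,400 excess over $344,000 is $16,432; credit = $29,000 − $16,432 = $12,568.
Small Business Credit: income exceeds $415,900 by $54,500 → 218 increments × $36 = $7,848 ≥ base, so the credit is $0.
Caregiver Credit: $470,400 meets or exceeds the $195,400 cutoff, so the credit is $0.
Total: $12,568 + $0 + $0 = $12,568.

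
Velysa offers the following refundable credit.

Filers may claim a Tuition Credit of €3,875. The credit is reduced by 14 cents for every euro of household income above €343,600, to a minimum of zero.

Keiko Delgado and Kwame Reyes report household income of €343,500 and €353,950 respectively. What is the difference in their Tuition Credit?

€1,449

Keiko (€343,500): Tuition Credit: €343,500 is at or below the €343,600 threshold, so the full €3,875 applies.
Kwame (€353,950): Tuition Credit: 14% of the €10,350 excess over €343,600 is €1,449; credit = €3,875 − €1,449 = €2,426.
Difference: |€3,875 − €2,426| = €1,449.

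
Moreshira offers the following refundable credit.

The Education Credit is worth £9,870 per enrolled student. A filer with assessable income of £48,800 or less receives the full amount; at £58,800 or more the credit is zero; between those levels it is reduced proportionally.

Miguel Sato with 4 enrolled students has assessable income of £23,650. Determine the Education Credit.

£39,480

Education Credit: base = 4 × £9,870 = £39,480. £23,650 is at or below the £48,800 threshold, so the full £39,480 applies.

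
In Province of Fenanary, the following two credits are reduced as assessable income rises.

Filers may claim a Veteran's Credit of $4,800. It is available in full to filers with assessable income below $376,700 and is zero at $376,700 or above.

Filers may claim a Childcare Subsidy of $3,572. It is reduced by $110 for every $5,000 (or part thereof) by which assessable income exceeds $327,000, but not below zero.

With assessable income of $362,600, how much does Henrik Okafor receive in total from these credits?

$7,492

Veteran's Credit: $362,600 is below the $376,700 cutoff, so the full $4,800 applies.
Childcare Subsidy: income exceeds $327,000 by $35,600, which is 8 full-or-partial $5,000 increments; reduction = 8 × $110 = $880, leaving $2,692.
Total: $4,800 + $2,692 = $7,492.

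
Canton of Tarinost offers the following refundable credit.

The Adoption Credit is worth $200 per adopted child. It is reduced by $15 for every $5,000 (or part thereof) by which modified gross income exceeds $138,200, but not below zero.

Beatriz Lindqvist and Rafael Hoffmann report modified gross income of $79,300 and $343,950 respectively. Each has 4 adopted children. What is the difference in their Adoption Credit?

Beatriz ($79,300): Adoption Credit: base = 4 × $200 = $800. $79,300 is at or below the $138,200 threshold, so the full $800 applies.
Rafael ($343,950): Adoption Credit: base = 4 × $200 = $800. income exceeds $138,200 by $205,750, which is 42 full-or-partial $5,000 increments; reduction = 42 × $15 = $630, leaving $170.
Difference: |$800 − $170| = $630.

$630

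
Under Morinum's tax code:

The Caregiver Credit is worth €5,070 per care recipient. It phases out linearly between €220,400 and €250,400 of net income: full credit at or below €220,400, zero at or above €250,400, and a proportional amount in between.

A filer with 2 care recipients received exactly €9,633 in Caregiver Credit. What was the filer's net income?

€221,900

Full credit = 2 × €5,070 = €10,140.
€9,633 is 9,633/10,140 of the full €10,140, so 507/10,140 of the €30,000 range has been used: income = €220,400 + €30,000 × 507/10,140 = €221,900.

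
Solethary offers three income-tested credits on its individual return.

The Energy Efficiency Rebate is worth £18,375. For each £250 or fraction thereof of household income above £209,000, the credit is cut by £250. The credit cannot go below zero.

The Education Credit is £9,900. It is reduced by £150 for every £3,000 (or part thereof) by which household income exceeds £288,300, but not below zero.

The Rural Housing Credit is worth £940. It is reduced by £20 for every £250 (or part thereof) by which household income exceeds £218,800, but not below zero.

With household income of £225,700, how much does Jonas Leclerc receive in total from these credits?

£11,905

Energy Efficiency Rebate: income exceeds £209,000 by £16,700, which is 67 full-or-partial £250 increments; reduction = 67 × £250 = £16,750, leaving £1,625.
Education Credit: £225,700 is at or below the £288,300 threshold, so the full £9,900 applies.
Rural Housing Credit: income exceeds £218,800 by £6,900, which is 28 full-or-partial £250 increments; reduction = 28 × £20 = £560, leaving £380.
Total: £1,625 + £9,900 + £380 = £11,905.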